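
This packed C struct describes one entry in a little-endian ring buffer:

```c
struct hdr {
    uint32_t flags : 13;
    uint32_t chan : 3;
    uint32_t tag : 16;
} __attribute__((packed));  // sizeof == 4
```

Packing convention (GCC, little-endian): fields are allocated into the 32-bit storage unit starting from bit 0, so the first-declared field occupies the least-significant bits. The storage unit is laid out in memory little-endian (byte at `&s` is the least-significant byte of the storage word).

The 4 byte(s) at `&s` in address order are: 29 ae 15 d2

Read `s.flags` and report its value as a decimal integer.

3625

[0]=0x29 [1]=0xae [2]=0x15 [3]=0xd2 (little-endian) → word 0xd215ae29
flags [0+:13] = (word>>0) & 0x1fff = 3625  ←
chan [13+:3] = (word>>13) & 0x7 = 5
tag [16+:16] = (word>>16) & 0xffff = 53781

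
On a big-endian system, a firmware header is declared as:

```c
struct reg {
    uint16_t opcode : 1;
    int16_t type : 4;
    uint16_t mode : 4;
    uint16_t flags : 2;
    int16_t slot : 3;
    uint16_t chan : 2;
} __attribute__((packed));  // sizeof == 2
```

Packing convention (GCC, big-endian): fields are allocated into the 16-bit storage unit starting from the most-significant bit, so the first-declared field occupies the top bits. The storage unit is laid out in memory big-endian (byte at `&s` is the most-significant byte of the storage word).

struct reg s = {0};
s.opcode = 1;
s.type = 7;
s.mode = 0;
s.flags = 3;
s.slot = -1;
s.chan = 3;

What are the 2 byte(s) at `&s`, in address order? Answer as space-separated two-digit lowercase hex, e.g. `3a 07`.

[15+:1] opcode=1 & 0x1 = 0x1; word=0x8000
[11+:4] type=7 & 0xf = 0x7; word=0xb800
[7+:4] mode=0 & 0xf = 0x0; word=0xb800
[5+:2] flags=3 & 0x3 = 0x3; word=0xb860
[2+:3] slot=-1 & 0x7 = 0x7; word=0xb87c
[0+:2] chan=3 & 0x3 = 0x3; word=0xb87f
word = 0xb87f → big-endian bytes:
  [0]=0xb8  [1]=0x7f

b8 7f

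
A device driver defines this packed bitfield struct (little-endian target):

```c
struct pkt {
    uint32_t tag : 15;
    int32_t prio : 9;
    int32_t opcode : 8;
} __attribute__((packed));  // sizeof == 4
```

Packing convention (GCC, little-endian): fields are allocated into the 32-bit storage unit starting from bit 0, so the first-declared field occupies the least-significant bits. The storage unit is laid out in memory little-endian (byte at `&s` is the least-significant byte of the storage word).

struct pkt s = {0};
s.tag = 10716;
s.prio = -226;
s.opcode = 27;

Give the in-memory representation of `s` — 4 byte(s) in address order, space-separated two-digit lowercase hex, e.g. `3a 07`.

tag:15 = 10716 → 0x29dc << 0 → word 0x000029dc
prio:9 = -226 → 0x11e << 15 → word 0x008f29dc
opcode:8 = 27 → 0x1b << 24 → word 0x1b8f29dc
word = 0x1b8f29dc → little-endian bytes:
  [0]=0xdc  [1]=0x29  [2]=0x8f  [3]=0x1b

dc 29 8f 1b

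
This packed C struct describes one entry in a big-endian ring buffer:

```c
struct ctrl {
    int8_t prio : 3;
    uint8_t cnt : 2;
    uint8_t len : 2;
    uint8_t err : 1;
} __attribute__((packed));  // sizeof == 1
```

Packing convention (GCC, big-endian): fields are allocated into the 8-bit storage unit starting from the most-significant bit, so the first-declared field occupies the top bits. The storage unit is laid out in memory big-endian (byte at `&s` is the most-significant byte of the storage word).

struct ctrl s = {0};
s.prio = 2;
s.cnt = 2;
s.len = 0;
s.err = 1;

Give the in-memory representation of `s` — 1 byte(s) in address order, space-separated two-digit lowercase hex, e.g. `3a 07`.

51

[5+:3] prio=2 & 0x7 = 0x2; word=0x40
[3+:2] cnt=2 & 0x3 = 0x2; word=0x50
[1+:2] len=0 & 0x3 = 0x0; word=0x50
[0+:1] err=1 & 0x1 = 0x1; word=0x51
word = 0x51 → big-endian bytes:
  [0]=0x51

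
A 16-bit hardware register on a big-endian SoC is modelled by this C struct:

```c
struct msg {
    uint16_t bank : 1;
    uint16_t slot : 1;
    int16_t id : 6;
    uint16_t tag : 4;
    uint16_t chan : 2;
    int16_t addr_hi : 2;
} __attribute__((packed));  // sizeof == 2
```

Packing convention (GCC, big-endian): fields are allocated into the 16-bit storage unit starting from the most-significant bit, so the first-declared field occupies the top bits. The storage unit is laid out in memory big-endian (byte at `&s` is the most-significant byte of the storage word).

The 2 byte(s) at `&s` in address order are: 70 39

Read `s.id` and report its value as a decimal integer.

[0]=0x70 [1]=0x39 (big-endian) → word 0x7039
bank [15+:1] = (word>>15) & 0x1 = 0
slot [14+:1] = (word>>14) & 0x1 = 1
id [8+:6] = (word>>8) & 0x3f = 48  ←
tag [4+:4] = (word>>4) & 0xf = 3
chan [2+:2] = (word>>2) & 0x3 = 2
addr_hi [0+:2] = (word>>0) & 0x3 = 1
id signed 6b, MSB=1: 48 - 64 = -16

-16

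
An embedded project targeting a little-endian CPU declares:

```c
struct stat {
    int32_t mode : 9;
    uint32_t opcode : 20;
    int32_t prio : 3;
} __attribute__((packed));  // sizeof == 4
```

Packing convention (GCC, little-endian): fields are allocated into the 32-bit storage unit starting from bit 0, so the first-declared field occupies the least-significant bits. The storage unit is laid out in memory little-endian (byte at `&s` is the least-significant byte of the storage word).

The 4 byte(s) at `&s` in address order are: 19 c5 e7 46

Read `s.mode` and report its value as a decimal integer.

-231

[0]=0x19 [1]=0xc5 [2]=0xe7 [3]=0x46 (little-endian) → word 0x46e7c519
mode [0+:9] = (word>>0) & 0x1ff = 281  ←
opcode [9+:20] = (word>>9) & 0xfffff = 226274
prio [29+:3] = (word>>29) & 0x7 = 2
mode signed 9b, MSB=1: 281 - 512 = -231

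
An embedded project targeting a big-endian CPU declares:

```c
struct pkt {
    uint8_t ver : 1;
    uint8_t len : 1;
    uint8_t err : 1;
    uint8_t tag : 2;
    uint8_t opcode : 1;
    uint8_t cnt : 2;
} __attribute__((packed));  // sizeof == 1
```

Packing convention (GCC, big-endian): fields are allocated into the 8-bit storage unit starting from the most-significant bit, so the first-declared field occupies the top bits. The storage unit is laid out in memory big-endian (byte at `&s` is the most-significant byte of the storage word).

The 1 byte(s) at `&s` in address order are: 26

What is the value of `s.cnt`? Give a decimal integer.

2

[0]=0x26 (big-endian) → word 0x26
ver:1 @ bit 7 → (0x26>>7)&0x1 = 0x0
len:1 @ bit 6 → (0x26>>6)&0x1 = 0x0
err:1 @ bit 5 → (0x26>>5)&0x1 = 0x1
tag:2 @ bit 3 → (0x26>>3)&0x3 = 0x0
opcode:1 @ bit 2 → (0x26>>2)&0x1 = 0x1
cnt:2 @ bit 0 → (0x26>>0)&0x3 = 0x2  ←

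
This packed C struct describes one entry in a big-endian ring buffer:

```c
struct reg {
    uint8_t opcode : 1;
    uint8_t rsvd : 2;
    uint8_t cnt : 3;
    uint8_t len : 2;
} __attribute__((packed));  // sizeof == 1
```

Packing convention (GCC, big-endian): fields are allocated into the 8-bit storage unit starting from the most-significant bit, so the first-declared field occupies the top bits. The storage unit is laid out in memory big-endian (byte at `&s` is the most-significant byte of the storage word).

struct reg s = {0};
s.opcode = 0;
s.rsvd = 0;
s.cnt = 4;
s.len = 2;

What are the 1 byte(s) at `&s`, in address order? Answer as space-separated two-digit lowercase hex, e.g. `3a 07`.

opcode (1b) val=0 bits=0x0 at bit 7: 0x00
rsvd (2b) val=0 bits=0x0 at bit 5: 0x00
cnt (3b) val=4 bits=0x4 at bit 2: 0x10
len (2b) val=2 bits=0x2 at bit 0: 0x12
word = 0x12 → big-endian bytes:
  [0]=0x12

12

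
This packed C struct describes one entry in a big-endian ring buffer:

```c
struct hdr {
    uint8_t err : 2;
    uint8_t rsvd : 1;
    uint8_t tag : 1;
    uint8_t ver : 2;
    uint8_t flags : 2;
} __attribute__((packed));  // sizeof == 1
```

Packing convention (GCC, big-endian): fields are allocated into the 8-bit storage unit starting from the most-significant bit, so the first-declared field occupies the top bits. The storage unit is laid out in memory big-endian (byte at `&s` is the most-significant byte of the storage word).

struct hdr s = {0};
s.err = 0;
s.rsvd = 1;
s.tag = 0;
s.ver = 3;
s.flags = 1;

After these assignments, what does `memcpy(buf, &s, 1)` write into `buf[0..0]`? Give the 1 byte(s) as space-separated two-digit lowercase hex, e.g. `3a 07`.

2d

err:2 = 0 → 0x0 << 6 → word 0x00
rsvd:1 = 1 → 0x1 << 5 → word 0x20
tag:1 = 0 → 0x0 << 4 → word 0x20
ver:2 = 3 → 0x3 << 2 → word 0x2c
flags:2 = 1 → 0x1 << 0 → word 0x2d
word = 0x2d → big-endian bytes:
  [0]=0x2d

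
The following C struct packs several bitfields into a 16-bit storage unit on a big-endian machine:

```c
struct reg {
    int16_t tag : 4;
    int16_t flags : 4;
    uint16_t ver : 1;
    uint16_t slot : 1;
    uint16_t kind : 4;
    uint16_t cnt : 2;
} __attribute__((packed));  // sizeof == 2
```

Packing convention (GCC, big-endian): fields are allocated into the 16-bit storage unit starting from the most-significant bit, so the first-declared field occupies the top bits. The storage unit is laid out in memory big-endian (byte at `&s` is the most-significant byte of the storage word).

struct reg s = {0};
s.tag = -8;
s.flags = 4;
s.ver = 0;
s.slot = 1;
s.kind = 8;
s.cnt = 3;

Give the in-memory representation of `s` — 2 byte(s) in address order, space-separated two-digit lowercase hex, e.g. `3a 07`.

tag (4b) val=-8 bits=0x8 at bit 12: 0x8000
flags (4b) val=4 bits=0x4 at bit 8: 0x8400
ver (1b) val=0 bits=0x0 at bit 7: 0x8400
slot (1b) val=1 bits=0x1 at bit 6: 0x8440
kind (4b) val=8 bits=0x8 at bit 2: 0x8460
cnt (2b) val=3 bits=0x3 at bit 0: 0x8463
word = 0x8463 → big-endian bytes:
  [0]=0x84  [1]=0x63

84 63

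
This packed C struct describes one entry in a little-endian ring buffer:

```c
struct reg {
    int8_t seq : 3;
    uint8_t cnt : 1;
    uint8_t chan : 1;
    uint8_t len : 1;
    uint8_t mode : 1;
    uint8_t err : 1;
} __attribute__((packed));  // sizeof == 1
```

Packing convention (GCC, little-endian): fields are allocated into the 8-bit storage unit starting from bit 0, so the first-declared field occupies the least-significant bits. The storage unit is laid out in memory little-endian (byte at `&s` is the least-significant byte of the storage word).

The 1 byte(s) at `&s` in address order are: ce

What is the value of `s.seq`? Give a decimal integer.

[0]=0xce (little-endian) → word 0xce
seq:3 @ bit 0 → (0xce>>0)&0x7 = 0x6  ←
cnt:1 @ bit 3 → (0xce>>3)&0x1 = 0x1
chan:1 @ bit 4 → (0xce>>4)&0x1 = 0x0
len:1 @ bit 5 → (0xce>>5)&0x1 = 0x0
mode:1 @ bit 6 → (0xce>>6)&0x1 = 0x1
err:1 @ bit 7 → (0xce>>7)&0x1 = 0x1
seq signed 3b, MSB=1: 6 - 8 = -2

-2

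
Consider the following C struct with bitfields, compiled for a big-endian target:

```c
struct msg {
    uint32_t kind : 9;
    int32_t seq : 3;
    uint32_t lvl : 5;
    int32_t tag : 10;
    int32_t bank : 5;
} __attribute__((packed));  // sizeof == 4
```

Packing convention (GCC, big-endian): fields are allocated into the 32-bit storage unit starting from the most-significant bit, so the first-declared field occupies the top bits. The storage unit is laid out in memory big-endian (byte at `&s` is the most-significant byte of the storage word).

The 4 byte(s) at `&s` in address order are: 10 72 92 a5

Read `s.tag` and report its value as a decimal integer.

149

[0]=0x10 [1]=0x72 [2]=0x92 [3]=0xa5 (big-endian) → word 0x107292a5
kind:9 @ bit 23 → (0x107292a5>>23)&0x1ff = 0x20
seq:3 @ bit 20 → (0x107292a5>>20)&0x7 = 0x7
lvl:5 @ bit 15 → (0x107292a5>>15)&0x1f = 0x5
tag:10 @ bit 5 → (0x107292a5>>5)&0x3ff = 0x95  ←
bank:5 @ bit 0 → (0x107292a5>>0)&0x1f = 0x5
tag signed 10b, MSB=0: value = 149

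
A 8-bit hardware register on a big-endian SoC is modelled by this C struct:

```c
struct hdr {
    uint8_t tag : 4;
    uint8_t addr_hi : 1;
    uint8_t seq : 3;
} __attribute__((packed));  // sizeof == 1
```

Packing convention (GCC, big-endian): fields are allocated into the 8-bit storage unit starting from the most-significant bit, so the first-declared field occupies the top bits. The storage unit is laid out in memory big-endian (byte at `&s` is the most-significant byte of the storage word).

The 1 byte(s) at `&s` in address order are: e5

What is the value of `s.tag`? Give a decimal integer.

14

[0]=0xe5 (big-endian) → word 0xe5
tag:4 @ bit 4 → (0xe5>>4)&0xf = 0xe  ←
addr_hi:1 @ bit 3 → (0xe5>>3)&0x1 = 0x0
seq:3 @ bit 0 → (0xe5>>0)&0x7 = 0x5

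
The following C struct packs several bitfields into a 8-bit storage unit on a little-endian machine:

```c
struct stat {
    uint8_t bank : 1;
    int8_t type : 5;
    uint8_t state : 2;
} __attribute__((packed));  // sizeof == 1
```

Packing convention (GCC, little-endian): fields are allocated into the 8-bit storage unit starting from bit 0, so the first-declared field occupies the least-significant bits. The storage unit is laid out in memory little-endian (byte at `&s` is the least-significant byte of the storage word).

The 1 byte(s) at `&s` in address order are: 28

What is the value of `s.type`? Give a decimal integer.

-12

[0]=0x28 (little-endian) → word 0x28
bank [0+:1] = (word>>0) & 0x1 = 0
type [1+:5] = (word>>1) & 0x1f = 20  ←
state [6+:2] = (word>>6) & 0x3 = 0
type signed 5b, MSB=1: 20 - 32 = -12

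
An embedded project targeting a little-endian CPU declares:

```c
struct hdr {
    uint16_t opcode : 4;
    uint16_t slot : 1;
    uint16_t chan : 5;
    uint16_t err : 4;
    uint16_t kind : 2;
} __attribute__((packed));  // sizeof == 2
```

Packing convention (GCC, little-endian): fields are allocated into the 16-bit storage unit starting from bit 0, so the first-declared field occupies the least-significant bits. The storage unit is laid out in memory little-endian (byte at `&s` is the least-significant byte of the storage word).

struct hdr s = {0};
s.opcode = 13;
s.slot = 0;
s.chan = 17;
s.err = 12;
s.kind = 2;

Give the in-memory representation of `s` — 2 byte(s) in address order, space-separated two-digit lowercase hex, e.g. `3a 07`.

2d b2

opcode:4 = 13 → 0xd << 0 → word 0x000d
slot:1 = 0 → 0x0 << 4 → word 0x000d
chan:5 = 17 → 0x11 << 5 → word 0x022d
err:4 = 12 → 0xc << 10 → word 0x322d
kind:2 = 2 → 0x2 << 14 → word 0xb22d
word = 0xb22d → little-endian bytes:
  [0]=0x2d  [1]=0xb2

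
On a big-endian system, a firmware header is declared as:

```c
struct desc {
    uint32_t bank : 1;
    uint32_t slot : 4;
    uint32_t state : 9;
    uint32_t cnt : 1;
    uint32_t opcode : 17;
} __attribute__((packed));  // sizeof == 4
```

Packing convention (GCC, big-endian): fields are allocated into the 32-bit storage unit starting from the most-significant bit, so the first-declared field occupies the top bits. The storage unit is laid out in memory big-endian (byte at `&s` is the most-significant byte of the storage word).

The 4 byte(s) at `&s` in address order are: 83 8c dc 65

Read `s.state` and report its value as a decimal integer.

227

[0]=0x83 [1]=0x8c [2]=0xdc [3]=0x65 (big-endian) → word 0x838cdc65
bank [31+:1] = (word>>31) & 0x1 = 1
slot [27+:4] = (word>>27) & 0xf = 0
state [18+:9] = (word>>18) & 0x1ff = 227  ←
cnt [17+:1] = (word>>17) & 0x1 = 0
opcode [0+:17] = (word>>0) & 0x1ffff = 56421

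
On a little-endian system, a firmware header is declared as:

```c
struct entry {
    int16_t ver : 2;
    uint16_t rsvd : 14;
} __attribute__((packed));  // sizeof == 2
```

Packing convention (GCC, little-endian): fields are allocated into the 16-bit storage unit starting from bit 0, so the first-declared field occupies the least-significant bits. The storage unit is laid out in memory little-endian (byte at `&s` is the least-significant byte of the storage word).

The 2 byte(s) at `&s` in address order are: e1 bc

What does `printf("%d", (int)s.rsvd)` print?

[0]=0xe1 [1]=0xbc (little-endian) → word 0xbce1
ver [0+:2] = (word>>0) & 0x3 = 1
rsvd [2+:14] = (word>>2) & 0x3fff = 12088  ←

12088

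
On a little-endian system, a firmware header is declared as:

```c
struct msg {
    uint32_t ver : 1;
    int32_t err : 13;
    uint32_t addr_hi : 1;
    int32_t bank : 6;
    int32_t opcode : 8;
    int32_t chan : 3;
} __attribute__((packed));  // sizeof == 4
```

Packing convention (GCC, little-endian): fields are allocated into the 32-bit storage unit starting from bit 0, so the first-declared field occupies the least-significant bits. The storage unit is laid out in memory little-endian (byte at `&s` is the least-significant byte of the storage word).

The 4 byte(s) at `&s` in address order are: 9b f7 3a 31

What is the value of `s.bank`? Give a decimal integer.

-11

[0]=0x9b [1]=0xf7 [2]=0x3a [3]=0x31 (little-endian) → word 0x313af79b
ver:1 @ bit 0 → (0x313af79b>>0)&0x1 = 0x1
err:13 @ bit 1 → (0x313af79b>>1)&0x1fff = 0x1bcd
addr_hi:1 @ bit 14 → (0x313af79b>>14)&0x1 = 0x1
bank:6 @ bit 15 → (0x313af79b>>15)&0x3f = 0x35  ←
opcode:8 @ bit 21 → (0x313af79b>>21)&0xff = 0x89
chan:3 @ bit 29 → (0x313af79b>>29)&0x7 = 0x1
bank signed 6b, MSB=1: 53 - 64 = -11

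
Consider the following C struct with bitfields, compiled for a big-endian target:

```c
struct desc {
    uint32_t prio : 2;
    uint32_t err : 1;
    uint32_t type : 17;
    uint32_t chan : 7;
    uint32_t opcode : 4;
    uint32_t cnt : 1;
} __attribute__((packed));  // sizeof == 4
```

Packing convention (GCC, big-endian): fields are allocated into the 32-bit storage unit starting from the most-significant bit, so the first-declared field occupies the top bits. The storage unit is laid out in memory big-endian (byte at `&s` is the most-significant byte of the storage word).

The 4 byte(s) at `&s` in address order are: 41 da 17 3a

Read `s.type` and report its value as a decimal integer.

7585

[0]=0x41 [1]=0xda [2]=0x17 [3]=0x3a (big-endian) → word 0x41da173a
prio:2 @ bit 30 → (0x41da173a>>30)&0x3 = 0x1
err:1 @ bit 29 → (0x41da173a>>29)&0x1 = 0x0
type:17 @ bit 12 → (0x41da173a>>12)&0x1ffff = 0x1da1  ←
chan:7 @ bit 5 → (0x41da173a>>5)&0x7f = 0x39
opcode:4 @ bit 1 → (0x41da173a>>1)&0xf = 0xd
cnt:1 @ bit 0 → (0x41da173a>>0)&0x1 = 0x0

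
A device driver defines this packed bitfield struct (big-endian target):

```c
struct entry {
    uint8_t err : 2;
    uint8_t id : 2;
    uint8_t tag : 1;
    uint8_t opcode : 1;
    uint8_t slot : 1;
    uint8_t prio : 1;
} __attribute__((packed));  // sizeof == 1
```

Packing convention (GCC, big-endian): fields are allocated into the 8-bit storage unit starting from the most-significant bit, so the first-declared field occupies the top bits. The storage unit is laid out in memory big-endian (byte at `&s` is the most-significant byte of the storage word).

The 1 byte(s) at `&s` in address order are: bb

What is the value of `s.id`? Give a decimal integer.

3

[0]=0xbb (big-endian) → word 0xbb
err:2 @ bit 6 → (0xbb>>6)&0x3 = 0x2
id:2 @ bit 4 → (0xbb>>4)&0x3 = 0x3  ←
tag:1 @ bit 3 → (0xbb>>3)&0x1 = 0x1
opcode:1 @ bit 2 → (0xbb>>2)&0x1 = 0x0
slot:1 @ bit 1 → (0xbb>>1)&0x1 = 0x1
prio:1 @ bit 0 → (0xbb>>0)&0x1 = 0x1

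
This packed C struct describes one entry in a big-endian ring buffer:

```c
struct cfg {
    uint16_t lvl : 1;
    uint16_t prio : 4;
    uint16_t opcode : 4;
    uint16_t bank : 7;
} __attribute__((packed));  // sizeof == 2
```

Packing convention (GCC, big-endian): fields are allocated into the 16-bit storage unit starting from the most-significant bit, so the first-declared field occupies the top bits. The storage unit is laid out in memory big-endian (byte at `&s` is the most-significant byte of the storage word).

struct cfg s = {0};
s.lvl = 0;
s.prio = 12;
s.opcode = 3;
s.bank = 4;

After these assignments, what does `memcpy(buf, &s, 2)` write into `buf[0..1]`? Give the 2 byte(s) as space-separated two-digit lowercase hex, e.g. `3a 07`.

61 84

lvl (1b) val=0 bits=0x0 at bit 15: 0x0000
prio (4b) val=12 bits=0xc at bit 11: 0x6000
opcode (4b) val=3 bits=0x3 at bit 7: 0x6180
bank (7b) val=4 bits=0x4 at bit 0: 0x6184
word = 0x6184 → big-endian bytes:
  [0]=0x61  [1]=0x84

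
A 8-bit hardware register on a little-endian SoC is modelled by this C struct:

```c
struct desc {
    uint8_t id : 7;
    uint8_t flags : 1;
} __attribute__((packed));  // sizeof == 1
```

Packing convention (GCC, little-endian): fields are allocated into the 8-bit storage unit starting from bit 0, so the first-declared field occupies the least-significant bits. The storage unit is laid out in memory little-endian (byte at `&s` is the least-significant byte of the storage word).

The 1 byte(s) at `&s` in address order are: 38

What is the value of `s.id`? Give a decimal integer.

[0]=0x38 (little-endian) → word 0x38
id:7 @ bit 0 → (0x38>>0)&0x7f = 0x38  ←
flags:1 @ bit 7 → (0x38>>7)&0x1 = 0x0

56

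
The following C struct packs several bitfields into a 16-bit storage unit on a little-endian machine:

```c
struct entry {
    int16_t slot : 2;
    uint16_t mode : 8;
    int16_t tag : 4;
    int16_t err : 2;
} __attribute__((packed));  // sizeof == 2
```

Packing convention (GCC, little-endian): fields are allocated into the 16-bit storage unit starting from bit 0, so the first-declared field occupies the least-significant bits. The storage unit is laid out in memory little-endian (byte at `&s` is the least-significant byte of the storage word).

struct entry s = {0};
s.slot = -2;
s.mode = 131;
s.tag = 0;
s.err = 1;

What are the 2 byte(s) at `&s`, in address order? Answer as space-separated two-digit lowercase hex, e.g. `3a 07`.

0e 42

[0+:2] slot=-2 & 0x3 = 0x2; word=0x0002
[2+:8] mode=131 & 0xff = 0x83; word=0x020e
[10+:4] tag=0 & 0xf = 0x0; word=0x020e
[14+:2] err=1 & 0x3 = 0x1; word=0x420e
word = 0x420e → little-endian bytes:
  [0]=0x0e  [1]=0x42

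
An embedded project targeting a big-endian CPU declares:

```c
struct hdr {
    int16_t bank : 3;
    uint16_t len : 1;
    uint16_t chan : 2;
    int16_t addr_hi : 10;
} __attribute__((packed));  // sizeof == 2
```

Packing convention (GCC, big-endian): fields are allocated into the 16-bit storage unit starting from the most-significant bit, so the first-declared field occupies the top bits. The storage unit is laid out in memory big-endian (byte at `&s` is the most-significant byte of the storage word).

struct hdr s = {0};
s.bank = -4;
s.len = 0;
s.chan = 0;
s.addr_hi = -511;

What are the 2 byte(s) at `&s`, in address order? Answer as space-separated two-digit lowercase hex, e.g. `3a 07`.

82 01

bank (3b) val=-4 bits=0x4 at bit 13: 0x8000
len (1b) val=0 bits=0x0 at bit 12: 0x8000
chan (2b) val=0 bits=0x0 at bit 10: 0x8000
addr_hi (10b) val=-511 bits=0x201 at bit 0: 0x8201
word = 0x8201 → big-endian bytes:
  [0]=0x82  [1]=0x01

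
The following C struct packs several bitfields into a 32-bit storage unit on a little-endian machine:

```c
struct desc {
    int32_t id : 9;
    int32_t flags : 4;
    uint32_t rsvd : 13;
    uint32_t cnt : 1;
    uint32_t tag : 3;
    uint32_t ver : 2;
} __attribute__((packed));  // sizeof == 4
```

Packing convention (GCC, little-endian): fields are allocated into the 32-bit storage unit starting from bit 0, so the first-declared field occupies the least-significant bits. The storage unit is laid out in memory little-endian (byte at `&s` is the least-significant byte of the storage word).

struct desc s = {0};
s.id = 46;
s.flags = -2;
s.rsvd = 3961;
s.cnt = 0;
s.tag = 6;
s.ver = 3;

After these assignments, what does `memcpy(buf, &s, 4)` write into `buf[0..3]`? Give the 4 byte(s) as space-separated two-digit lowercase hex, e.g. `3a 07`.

id (9b) val=46 bits=0x2e at bit 0: 0x0000002e
flags (4b) val=-2 bits=0xe at bit 9: 0x00001c2e
rsvd (13b) val=3961 bits=0xf79 at bit 13: 0x01ef3c2e
cnt (1b) val=0 bits=0x0 at bit 26: 0x01ef3c2e
tag (3b) val=6 bits=0x6 at bit 27: 0x31ef3c2e
ver (2b) val=3 bits=0x3 at bit 30: 0xf1ef3c2e
word = 0xf1ef3c2e → little-endian bytes:
  [0]=0x2e  [1]=0x3c  [2]=0xef  [3]=0xf1

2e 3c ef f1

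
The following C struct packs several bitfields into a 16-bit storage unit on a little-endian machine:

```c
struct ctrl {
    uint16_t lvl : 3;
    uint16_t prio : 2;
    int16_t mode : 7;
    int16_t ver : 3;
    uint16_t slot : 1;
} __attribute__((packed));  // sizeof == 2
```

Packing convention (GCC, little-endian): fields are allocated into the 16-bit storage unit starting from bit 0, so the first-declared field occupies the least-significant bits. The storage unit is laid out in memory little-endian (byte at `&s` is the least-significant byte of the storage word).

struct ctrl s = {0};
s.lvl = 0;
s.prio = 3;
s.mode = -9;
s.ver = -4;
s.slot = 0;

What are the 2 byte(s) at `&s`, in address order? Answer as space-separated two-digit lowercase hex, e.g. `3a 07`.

[0+:3] lvl=0 & 0x7 = 0x0; word=0x0000
[3+:2] prio=3 & 0x3 = 0x3; word=0x0018
[5+:7] mode=-9 & 0x7f = 0x77; word=0x0ef8
[12+:3] ver=-4 & 0x7 = 0x4; word=0x4ef8
[15+:1] slot=0 & 0x1 = 0x0; word=0x4ef8
word = 0x4ef8 → little-endian bytes:
  [0]=0xf8  [1]=0x4e

f8 4e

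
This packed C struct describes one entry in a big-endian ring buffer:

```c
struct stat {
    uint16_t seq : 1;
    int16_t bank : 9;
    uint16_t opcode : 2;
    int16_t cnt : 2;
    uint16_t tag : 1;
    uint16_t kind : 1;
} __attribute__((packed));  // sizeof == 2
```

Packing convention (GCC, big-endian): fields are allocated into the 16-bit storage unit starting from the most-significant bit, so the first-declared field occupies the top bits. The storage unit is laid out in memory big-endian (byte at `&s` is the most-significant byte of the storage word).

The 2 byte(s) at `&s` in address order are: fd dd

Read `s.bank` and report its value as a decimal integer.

-9

[0]=0xfd [1]=0xdd (big-endian) → word 0xfddd
seq:1 @ bit 15 → (0xfddd>>15)&0x1 = 0x1
bank:9 @ bit 6 → (0xfddd>>6)&0x1ff = 0x1f7  ←
opcode:2 @ bit 4 → (0xfddd>>4)&0x3 = 0x1
cnt:2 @ bit 2 → (0xfddd>>2)&0x3 = 0x3
tag:1 @ bit 1 → (0xfddd>>1)&0x1 = 0x0
kind:1 @ bit 0 → (0xfddd>>0)&0x1 = 0x1
bank signed 9b, MSB=1: 503 - 512 = -9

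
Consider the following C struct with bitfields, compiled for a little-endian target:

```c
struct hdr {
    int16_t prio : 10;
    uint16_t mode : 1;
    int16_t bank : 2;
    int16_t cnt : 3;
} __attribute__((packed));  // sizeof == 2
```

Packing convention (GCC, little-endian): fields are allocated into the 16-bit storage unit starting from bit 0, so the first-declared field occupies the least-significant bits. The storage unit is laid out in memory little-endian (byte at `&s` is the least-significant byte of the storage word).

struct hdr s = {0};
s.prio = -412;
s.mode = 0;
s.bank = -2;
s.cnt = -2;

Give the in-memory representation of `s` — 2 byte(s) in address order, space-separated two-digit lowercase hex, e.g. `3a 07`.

prio (10b) val=-412 bits=0x264 at bit 0: 0x0264
mode (1b) val=0 bits=0x0 at bit 10: 0x0264
bank (2b) val=-2 bits=0x2 at bit 11: 0x1264
cnt (3b) val=-2 bits=0x6 at bit 13: 0xd264
word = 0xd264 → little-endian bytes:
  [0]=0x64  [1]=0xd2

64 d2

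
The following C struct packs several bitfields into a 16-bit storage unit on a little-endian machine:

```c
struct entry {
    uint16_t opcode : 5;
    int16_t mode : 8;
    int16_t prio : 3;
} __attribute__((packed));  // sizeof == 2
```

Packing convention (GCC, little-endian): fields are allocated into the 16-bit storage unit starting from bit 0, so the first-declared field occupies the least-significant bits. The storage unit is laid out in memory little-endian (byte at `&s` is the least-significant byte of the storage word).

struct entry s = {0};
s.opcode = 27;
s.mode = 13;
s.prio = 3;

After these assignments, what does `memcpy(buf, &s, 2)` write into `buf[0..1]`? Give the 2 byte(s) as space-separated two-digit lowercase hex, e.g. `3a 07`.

bb 61

opcode:5 = 27 → 0x1b << 0 → word 0x001b
mode:8 = 13 → 0xd << 5 → word 0x01bb
prio:3 = 3 → 0x3 << 13 → word 0x61bb
word = 0x61bb → little-endian bytes:
  [0]=0xbb  [1]=0x61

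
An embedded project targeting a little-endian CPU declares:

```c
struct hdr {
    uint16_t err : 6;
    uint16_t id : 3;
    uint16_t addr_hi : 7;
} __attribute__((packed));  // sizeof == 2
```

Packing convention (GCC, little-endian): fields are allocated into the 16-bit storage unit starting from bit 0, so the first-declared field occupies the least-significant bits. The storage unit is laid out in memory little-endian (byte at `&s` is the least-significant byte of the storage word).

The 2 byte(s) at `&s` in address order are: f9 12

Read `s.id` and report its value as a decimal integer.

3

[0]=0xf9 [1]=0x12 (little-endian) → word 0x12f9
err [0+:6] = (word>>0) & 0x3f = 57
id [6+:3] = (word>>6) & 0x7 = 3  ←
addr_hi [9+:7] = (word>>9) & 0x7f = 9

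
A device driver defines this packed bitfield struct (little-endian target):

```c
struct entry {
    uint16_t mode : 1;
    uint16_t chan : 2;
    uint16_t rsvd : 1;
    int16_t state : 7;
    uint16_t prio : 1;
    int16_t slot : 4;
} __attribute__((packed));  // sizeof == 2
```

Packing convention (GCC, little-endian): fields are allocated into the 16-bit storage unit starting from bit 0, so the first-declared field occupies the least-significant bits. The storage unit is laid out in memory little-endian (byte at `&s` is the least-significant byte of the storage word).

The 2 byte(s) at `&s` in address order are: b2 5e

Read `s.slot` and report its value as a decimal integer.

[0]=0xb2 [1]=0x5e (little-endian) → word 0x5eb2
mode [0+:1] = (word>>0) & 0x1 = 0
chan [1+:2] = (word>>1) & 0x3 = 1
rsvd [3+:1] = (word>>3) & 0x1 = 0
state [4+:7] = (word>>4) & 0x7f = 107
prio [11+:1] = (word>>11) & 0x1 = 1
slot [12+:4] = (word>>12) & 0xf = 5  ←
slot signed 4b, MSB=0: value = 5

5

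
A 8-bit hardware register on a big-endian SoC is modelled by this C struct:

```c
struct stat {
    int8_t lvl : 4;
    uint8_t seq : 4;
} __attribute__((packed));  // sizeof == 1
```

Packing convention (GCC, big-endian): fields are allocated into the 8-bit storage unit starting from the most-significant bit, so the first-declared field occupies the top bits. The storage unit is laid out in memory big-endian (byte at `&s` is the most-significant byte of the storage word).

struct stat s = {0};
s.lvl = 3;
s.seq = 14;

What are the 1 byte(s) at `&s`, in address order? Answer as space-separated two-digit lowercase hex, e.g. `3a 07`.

lvl (4b) val=3 bits=0x3 at bit 4: 0x30
seq (4b) val=14 bits=0xe at bit 0: 0x3e
word = 0x3e → big-endian bytes:
  [0]=0x3e

3e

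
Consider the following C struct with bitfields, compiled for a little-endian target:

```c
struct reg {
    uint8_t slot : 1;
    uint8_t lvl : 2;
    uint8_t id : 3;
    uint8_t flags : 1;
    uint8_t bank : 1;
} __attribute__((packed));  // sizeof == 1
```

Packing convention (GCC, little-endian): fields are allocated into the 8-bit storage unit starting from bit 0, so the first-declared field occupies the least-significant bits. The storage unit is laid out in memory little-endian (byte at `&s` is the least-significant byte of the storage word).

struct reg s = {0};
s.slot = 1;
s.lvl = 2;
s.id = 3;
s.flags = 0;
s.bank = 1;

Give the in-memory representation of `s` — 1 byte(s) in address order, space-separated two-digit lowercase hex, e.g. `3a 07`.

9d

slot:1 = 1 → 0x1 << 0 → word 0x01
lvl:2 = 2 → 0x2 << 1 → word 0x05
id:3 = 3 → 0x3 << 3 → word 0x1d
flags:1 = 0 → 0x0 << 6 → word 0x1d
bank:1 = 1 → 0x1 << 7 → word 0x9d
word = 0x9d → little-endian bytes:
  [0]=0x9d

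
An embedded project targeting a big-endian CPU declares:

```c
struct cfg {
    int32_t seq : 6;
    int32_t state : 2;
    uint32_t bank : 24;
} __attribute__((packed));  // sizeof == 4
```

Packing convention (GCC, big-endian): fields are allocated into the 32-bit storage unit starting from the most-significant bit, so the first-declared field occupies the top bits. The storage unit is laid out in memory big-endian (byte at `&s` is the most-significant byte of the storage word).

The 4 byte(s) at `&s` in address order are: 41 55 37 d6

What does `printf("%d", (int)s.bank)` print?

5584854

[0]=0x41 [1]=0x55 [2]=0x37 [3]=0xd6 (big-endian) → word 0x415537d6
seq [26+:6] = (word>>26) & 0x3f = 16
state [24+:2] = (word>>24) & 0x3 = 1
bank [0+:24] = (word>>0) & 0xffffff = 5584854  ←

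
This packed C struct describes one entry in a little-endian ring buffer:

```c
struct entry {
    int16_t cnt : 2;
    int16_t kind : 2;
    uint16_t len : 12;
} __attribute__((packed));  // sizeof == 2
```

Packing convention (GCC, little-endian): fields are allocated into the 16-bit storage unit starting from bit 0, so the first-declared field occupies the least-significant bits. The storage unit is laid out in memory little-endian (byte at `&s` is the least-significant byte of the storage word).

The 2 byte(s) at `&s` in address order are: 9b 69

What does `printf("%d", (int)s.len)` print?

1689

[0]=0x9b [1]=0x69 (little-endian) → word 0x699b
cnt:2 @ bit 0 → (0x699b>>0)&0x3 = 0x3
kind:2 @ bit 2 → (0x699b>>2)&0x3 = 0x2
len:12 @ bit 4 → (0x699b>>4)&0xfff = 0x699  ←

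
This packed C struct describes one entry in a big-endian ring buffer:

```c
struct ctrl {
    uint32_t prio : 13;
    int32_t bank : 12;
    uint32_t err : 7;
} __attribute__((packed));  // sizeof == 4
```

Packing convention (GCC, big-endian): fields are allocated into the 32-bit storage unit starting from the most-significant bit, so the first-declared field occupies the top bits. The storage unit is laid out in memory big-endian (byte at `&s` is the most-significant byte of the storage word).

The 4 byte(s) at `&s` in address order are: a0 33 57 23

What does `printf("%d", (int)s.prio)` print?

[0]=0xa0 [1]=0x33 [2]=0x57 [3]=0x23 (big-endian) → word 0xa0335723
prio [19+:13] = (word>>19) & 0x1fff = 5126  ←
bank [7+:12] = (word>>7) & 0xfff = 1710
err [0+:7] = (word>>0) & 0x7f = 35

5126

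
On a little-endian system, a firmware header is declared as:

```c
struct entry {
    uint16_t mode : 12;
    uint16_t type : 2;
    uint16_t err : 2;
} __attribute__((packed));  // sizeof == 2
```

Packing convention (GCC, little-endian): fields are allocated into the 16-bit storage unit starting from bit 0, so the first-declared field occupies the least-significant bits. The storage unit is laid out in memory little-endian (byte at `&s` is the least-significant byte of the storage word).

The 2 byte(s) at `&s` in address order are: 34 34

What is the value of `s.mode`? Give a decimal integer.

1076

[0]=0x34 [1]=0x34 (little-endian) → word 0x3434
mode [0+:12] = (word>>0) & 0xfff = 1076  ←
type [12+:2] = (word>>12) & 0x3 = 3
err [14+:2] = (word>>14) & 0x3 = 0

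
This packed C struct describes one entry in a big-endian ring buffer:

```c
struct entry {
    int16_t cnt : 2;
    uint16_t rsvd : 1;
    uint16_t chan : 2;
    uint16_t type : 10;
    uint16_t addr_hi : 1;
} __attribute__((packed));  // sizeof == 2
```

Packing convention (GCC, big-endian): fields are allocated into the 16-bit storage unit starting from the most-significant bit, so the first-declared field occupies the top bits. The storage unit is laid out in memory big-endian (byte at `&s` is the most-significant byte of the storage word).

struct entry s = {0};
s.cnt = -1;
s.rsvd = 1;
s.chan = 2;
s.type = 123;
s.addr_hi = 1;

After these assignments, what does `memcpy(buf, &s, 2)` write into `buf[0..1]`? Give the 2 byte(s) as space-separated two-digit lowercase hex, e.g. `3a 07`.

f0 f7

cnt (2b) val=-1 bits=0x3 at bit 14: 0xc000
rsvd (1b) val=1 bits=0x1 at bit 13: 0xe000
chan (2b) val=2 bits=0x2 at bit 11: 0xf000
type (10b) val=123 bits=0x7b at bit 1: 0xf0f6
addr_hi (1b) val=1 bits=0x1 at bit 0: 0xf0f7
word = 0xf0f7 → big-endian bytes:
  [0]=0xf0  [1]=0xf7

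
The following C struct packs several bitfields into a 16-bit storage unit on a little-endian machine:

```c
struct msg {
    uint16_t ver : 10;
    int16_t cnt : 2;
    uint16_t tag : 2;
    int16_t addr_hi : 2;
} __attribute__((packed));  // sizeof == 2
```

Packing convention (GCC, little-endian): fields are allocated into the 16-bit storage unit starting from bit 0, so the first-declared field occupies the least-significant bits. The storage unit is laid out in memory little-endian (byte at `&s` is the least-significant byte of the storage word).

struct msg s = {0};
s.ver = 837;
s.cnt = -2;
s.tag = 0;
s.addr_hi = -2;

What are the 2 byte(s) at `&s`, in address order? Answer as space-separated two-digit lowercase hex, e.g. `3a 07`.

[0+:10] ver=837 & 0x3ff = 0x345; word=0x0345
[10+:2] cnt=-2 & 0x3 = 0x2; word=0x0b45
[12+:2] tag=0 & 0x3 = 0x0; word=0x0b45
[14+:2] addr_hi=-2 & 0x3 = 0x2; word=0x8b45
word = 0x8b45 → little-endian bytes:
  [0]=0x45  [1]=0x8b

45 8b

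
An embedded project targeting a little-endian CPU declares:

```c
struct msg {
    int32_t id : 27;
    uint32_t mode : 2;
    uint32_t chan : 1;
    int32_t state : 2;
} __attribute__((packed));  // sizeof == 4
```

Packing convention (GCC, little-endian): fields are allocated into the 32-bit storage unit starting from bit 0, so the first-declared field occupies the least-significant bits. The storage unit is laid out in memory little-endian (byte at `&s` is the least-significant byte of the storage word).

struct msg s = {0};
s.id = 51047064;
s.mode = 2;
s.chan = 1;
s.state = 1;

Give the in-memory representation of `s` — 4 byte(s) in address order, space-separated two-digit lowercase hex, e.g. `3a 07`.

98 ea 0a 73

id (27b) val=51047064 bits=0x30aea98 at bit 0: 0x030aea98
mode (2b) val=2 bits=0x2 at bit 27: 0x130aea98
chan (1b) val=1 bits=0x1 at bit 29: 0x330aea98
state (2b) val=1 bits=0x1 at bit 30: 0x730aea98
word = 0x730aea98 → little-endian bytes:
  [0]=0x98  [1]=0xea  [2]=0x0a  [3]=0x73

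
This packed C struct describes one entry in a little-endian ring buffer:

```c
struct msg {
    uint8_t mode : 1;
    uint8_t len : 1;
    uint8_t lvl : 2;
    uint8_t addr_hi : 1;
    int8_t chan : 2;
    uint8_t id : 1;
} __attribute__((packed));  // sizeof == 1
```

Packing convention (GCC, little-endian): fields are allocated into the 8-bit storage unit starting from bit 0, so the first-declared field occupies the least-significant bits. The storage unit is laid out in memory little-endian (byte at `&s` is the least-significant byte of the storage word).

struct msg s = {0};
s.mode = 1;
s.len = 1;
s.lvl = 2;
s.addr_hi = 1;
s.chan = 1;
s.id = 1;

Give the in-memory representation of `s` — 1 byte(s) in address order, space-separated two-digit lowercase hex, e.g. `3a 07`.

bb

mode:1 = 1 → 0x1 << 0 → word 0x01
len:1 = 1 → 0x1 << 1 → word 0x03
lvl:2 = 2 → 0x2 << 2 → word 0x0b
addr_hi:1 = 1 → 0x1 << 4 → word 0x1b
chan:2 = 1 → 0x1 << 5 → word 0x3b
id:1 = 1 → 0x1 << 7 → word 0xbb
word = 0xbb → little-endian bytes:
  [0]=0xbb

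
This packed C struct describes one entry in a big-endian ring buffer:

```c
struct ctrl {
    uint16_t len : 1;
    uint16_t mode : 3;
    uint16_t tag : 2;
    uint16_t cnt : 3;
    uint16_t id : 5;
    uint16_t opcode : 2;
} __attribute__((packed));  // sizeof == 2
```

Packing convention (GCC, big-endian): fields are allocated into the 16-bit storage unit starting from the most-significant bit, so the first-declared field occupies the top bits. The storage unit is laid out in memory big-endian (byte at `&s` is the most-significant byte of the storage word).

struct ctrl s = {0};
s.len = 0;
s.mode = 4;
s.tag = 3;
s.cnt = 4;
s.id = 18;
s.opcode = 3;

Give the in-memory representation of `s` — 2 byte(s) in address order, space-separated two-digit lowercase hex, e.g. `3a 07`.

4e 4b

len:1 = 0 → 0x0 << 15 → word 0x0000
mode:3 = 4 → 0x4 << 12 → word 0x4000
tag:2 = 3 → 0x3 << 10 → word 0x4c00
cnt:3 = 4 → 0x4 << 7 → word 0x4e00
id:5 = 18 → 0x12 << 2 → word 0x4e48
opcode:2 = 3 → 0x3 << 0 → word 0x4e4b
word = 0x4e4b → big-endian bytes:
  [0]=0x4e  [1]=0x4b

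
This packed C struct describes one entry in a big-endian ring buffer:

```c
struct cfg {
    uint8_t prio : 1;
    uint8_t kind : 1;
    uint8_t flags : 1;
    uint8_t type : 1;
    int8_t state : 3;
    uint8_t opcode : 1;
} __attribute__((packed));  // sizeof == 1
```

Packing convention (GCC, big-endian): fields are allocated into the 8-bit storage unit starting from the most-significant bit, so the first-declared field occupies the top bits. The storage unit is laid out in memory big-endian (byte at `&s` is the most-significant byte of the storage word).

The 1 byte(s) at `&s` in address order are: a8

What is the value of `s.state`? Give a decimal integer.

-4

[0]=0xa8 (big-endian) → word 0xa8
prio:1 @ bit 7 → (0xa8>>7)&0x1 = 0x1
kind:1 @ bit 6 → (0xa8>>6)&0x1 = 0x0
flags:1 @ bit 5 → (0xa8>>5)&0x1 = 0x1
type:1 @ bit 4 → (0xa8>>4)&0x1 = 0x0
state:3 @ bit 1 → (0xa8>>1)&0x7 = 0x4  ←
opcode:1 @ bit 0 → (0xa8>>0)&0x1 = 0x0
state signed 3b, MSB=1: 4 - 8 = -4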